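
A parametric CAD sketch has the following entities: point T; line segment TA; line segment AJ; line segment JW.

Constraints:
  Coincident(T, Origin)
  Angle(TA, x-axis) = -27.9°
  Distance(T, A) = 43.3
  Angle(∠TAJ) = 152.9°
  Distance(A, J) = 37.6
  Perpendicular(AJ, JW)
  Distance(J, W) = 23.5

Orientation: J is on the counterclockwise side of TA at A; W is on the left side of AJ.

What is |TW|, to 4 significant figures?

76.24

T is at the origin; TA runs at -27.9° with length 43.3, so A = 43.3·(cos -27.9°, sin -27.9°) = (38.27, -20.26). ∠TAJ = 152.9°, so AJ runs at -27.9° + (180° − 152.9°) = -0.8000° from the x-axis; with |AJ| = 37.6, J = A + 37.6·(cos -0.8000°, sin -0.8000°) = (75.86, -20.79). AJ ⟂ JW; with |JW| = 23.5 on the left of AJ, W = J + 23.5·(0.01396, 0.9999) = (76.19, 2.711). Then |TW| = |W − T| = 76.24.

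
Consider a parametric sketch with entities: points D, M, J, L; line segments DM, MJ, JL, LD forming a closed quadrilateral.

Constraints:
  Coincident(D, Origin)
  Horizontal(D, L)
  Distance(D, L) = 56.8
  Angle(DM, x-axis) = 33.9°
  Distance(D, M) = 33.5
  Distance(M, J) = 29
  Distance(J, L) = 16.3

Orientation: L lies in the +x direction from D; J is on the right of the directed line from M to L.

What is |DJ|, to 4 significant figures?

42.44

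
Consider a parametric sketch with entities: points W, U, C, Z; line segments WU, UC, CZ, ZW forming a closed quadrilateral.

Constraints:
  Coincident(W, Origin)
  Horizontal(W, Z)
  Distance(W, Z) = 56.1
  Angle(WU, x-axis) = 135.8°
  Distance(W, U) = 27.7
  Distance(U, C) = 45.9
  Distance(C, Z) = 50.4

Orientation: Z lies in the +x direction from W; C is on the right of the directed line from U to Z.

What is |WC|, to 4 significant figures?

18.80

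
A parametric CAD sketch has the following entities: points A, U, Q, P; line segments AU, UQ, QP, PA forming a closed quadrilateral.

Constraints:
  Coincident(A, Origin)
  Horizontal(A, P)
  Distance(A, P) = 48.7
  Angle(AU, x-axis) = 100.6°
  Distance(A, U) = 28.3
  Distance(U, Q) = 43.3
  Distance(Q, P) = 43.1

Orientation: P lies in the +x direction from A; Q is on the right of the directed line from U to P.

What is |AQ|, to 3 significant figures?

15.6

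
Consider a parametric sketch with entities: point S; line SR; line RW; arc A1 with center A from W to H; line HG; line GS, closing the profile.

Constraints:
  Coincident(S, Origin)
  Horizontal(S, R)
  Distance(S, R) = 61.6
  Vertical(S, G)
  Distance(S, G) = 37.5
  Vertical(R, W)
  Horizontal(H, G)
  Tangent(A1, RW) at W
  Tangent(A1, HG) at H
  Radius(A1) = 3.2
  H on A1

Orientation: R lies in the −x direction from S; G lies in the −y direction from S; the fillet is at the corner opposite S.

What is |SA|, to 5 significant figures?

67.728

S is at the origin; S and R share the same y with |SR| = 61.6 and R on the −x side, so R = (-61.600, 0.0000). S and G share the same x with |SG| = 37.5 and G on the −y side, so G = (0.0000, -37.500). The virtual corner opposite S is at (-61.600, -37.500). A1 meets RW tangentially, so AW is at right angles to RW and since A1 is tangent to HG there, AH ⟂ HG, with radius 3.2, so the center A sits 3.2 in from both sides at A = (-58.400, -34.300). Then |SA| = |A − S| = 67.728.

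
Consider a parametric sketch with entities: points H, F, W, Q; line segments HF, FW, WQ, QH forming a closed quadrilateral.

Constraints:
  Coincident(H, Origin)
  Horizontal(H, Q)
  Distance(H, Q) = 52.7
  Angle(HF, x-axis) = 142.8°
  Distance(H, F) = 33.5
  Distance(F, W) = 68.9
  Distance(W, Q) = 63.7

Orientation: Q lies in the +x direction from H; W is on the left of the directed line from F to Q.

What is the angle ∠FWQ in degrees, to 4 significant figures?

76.21°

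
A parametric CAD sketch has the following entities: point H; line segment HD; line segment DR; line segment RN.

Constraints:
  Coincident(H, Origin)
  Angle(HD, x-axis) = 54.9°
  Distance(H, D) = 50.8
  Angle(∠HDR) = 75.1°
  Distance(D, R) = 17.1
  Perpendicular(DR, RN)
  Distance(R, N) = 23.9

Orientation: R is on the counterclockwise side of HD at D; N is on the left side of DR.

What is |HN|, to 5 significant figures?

25.513

H is at the origin; HD runs at 54.9° with length 50.8, so D = 50.8·(cos 54.9°, sin 54.9°) = (29.210, 41.562). ∠HDR = 75.1°, so DR runs at 54.9° + (180° − 75.1°) = 159.80° from the x-axis; with |DR| = 17.1, R = D + 17.1·(cos 159.80°, sin 159.80°) = (13.162, 47.467). The perpendicularity gives RN at right angles to DR; with |RN| = 23.9 on the left of DR, N = R + 23.9·(-0.34530, -0.93849) = (4.9094, 25.037). Then |HN| = |N − H| = 25.513.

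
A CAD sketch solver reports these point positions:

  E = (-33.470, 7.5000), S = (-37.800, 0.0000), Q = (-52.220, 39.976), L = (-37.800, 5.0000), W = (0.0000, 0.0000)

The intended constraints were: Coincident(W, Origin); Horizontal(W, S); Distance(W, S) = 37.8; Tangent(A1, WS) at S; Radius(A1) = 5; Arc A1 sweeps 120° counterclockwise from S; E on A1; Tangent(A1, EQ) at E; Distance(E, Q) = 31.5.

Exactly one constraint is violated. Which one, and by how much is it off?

Distance(E, Q) = 31.5 — off by 6.00.

W = (0.00, 0.00) ✓; W.y = 0.00, S.y = 0.00 ✓; |WS| = 37.80 ✓; ∠(LS, SW) = 90.00° ✓; |LS| = 5.000 ✓; bearing(L→E) − bearing(L→S) = 120.0° ✓; |LE| = 5.000 ✓; ∠(LE, EQ) = 90.00° ✓; |EQ| = 37.50 ✗.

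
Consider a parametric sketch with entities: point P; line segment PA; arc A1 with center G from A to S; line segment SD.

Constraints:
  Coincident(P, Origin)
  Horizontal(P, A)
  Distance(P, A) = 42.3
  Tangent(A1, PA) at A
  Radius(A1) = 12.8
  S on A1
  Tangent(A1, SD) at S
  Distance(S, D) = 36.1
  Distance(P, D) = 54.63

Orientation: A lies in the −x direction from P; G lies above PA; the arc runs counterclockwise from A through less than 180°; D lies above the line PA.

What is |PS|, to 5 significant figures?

31.794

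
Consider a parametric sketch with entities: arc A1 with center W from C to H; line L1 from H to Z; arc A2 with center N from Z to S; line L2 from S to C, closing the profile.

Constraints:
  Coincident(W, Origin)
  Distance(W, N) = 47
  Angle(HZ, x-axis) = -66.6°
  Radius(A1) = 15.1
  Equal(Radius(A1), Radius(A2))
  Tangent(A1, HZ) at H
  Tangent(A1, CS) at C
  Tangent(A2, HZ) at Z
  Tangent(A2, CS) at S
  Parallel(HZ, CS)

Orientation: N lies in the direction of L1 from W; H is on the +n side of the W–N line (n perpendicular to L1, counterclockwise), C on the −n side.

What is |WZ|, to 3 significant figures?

49.4

The slot axis is L1's direction at -66.6°, so u = (cos -66.6°, sin -66.6°) = (0.397, -0.918) and n = (−sin -66.6°, cos -66.6°) = (0.918, 0.397). W is at the origin and N lies 47.0 along u from W, so N = 47.0·u = (18.7, -43.1). Tangency of A1 to both parallel lines with radius 15.1 puts H and C at W ± 15.1·n: H = (13.9, 6.00), C = (-13.9, -6.00). Equal radii place Z and S the same way about N: Z = N + 15.1·n = (32.5, -37.1), S = N − 15.1·n = (4.81, -49.1). Then |WZ| = |Z − W| = 49.4.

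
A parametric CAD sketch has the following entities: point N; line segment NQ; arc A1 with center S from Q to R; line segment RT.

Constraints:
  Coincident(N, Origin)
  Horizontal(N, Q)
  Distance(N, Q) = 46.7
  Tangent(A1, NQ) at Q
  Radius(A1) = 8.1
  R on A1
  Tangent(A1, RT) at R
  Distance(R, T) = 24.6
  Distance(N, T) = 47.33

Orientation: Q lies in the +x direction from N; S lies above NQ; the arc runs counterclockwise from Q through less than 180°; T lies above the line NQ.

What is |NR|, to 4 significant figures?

54.29

Checks: ∠(SQ, QN) = 90.00° ✓; |SQ| = 8.100 ✓; |SR| = 8.100 ✓; ∠(SR, RT) = 90.00° ✓; |RT| = 24.60 ✓; |NT| = 47.33 ✓.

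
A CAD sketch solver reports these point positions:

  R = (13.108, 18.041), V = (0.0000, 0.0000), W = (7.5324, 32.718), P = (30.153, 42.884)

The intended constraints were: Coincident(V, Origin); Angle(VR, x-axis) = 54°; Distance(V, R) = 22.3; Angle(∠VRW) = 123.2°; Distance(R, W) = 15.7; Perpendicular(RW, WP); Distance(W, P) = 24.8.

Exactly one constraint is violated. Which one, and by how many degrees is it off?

Perpendicular(RW, WP) — off by 3.40°.

V = (0.00, 0.00) ✓; VR at 54.00° ✓; |VR| = 22.30 ✓; ∠VRW = 123.2° ✓; |RW| = 15.70 ✓; ∠(RW, WP) = 86.60° ✗; |WP| = 24.80 ✓.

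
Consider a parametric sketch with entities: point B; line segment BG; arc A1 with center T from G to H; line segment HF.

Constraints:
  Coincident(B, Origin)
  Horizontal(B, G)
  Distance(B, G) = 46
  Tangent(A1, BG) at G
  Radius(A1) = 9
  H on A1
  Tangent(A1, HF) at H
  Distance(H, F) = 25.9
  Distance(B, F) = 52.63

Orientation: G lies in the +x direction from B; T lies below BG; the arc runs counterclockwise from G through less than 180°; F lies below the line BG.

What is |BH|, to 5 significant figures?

38.258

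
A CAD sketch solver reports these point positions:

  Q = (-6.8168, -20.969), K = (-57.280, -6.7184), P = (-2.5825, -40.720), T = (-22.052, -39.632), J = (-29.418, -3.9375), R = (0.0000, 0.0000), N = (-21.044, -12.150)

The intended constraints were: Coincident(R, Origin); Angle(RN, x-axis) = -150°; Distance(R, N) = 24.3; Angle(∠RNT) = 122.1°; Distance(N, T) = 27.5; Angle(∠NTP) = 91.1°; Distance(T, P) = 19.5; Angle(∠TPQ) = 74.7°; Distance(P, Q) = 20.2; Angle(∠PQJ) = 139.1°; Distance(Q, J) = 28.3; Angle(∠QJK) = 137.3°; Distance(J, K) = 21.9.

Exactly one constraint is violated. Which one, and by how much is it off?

Distance(J, K) = 21.9 — off by 6.10.

R = (0.00, 0.00) ✓; RN at -150.0° ✓; |RN| = 24.30 ✓; ∠RNT = 122.1° ✓; |NT| = 27.50 ✓; ∠NTP = 91.10° ✓; |TP| = 19.50 ✓; ∠TPQ = 74.70° ✓; |PQ| = 20.20 ✓; ∠PQJ = 139.1° ✓; |QJ| = 28.30 ✓; ∠QJK = 137.3° ✓; |JK| = 28.00 ✗.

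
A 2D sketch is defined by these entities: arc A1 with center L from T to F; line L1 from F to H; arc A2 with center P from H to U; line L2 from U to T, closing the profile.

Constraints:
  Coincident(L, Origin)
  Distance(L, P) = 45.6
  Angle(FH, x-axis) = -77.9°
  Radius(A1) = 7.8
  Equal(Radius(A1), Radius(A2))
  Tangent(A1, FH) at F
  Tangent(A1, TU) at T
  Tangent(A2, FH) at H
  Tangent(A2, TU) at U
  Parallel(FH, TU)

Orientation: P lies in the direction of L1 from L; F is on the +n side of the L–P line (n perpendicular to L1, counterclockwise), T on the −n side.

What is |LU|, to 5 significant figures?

46.262

The slot axis is L1's direction at -77.9°, so u = (cos -77.9°, sin -77.9°) = (0.20962, -0.97778) and n = (−sin -77.9°, cos -77.9°) = (0.97778, 0.20962). L is at the origin and P lies 45.6 along u from L, so P = 45.6·u = (9.5586, -44.587). Tangency of A1 to both parallel lines with radius 7.8 puts F and T at L ± 7.8·n: F = (7.6267, 1.6350), T = (-7.6267, -1.6350). Equal radii place H and U the same way about P: H = P + 7.8·n = (17.185, -42.952), U = P − 7.8·n = (1.9319, -46.222). Then |LU| = |U − L| = 46.262.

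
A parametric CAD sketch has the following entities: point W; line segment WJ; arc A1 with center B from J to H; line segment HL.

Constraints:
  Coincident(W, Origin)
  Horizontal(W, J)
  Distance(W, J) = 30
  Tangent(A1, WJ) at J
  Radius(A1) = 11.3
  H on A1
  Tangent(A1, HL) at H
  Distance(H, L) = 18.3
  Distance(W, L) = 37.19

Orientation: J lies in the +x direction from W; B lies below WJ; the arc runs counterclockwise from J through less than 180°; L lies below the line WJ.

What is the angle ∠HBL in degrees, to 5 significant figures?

58.305°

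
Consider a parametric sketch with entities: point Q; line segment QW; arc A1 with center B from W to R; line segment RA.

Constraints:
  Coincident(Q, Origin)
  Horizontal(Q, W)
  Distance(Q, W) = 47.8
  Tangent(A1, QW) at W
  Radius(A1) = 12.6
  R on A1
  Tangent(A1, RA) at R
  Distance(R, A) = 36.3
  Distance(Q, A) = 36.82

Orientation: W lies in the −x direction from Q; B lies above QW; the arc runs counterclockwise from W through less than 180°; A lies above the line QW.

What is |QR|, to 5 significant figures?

38.189

Q is at the origin; Q and W share the same y with |QW| = 47.8 and W on the −x side, so W = (-47.800, 0.0000). A1 meets QW tangentially, so BW is at right angles to QW, so B = W + (0, 12.6) = (-47.800, 12.600). Since BR ⟂ RA (tangency), |BA| = √(12.6² + 36.3²) = 38.425 regardless of where R sits on A1. So A lies on both circle(Q, 36.82) and circle(B, 38.425); the above-QW intersection is A = (-15.493, 33.402). R is the foot of the tangent from A: R = (-37.882, 4.8286).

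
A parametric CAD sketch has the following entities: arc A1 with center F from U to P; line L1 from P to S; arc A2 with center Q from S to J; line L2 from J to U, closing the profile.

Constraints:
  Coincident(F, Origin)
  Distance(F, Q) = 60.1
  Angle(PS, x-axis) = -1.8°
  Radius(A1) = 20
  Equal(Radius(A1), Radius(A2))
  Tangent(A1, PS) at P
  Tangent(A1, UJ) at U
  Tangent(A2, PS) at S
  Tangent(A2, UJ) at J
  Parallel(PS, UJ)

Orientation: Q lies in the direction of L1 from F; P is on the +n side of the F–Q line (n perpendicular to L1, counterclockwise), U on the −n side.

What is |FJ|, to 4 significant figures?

63.34

The slot axis is L1's direction at -1.8°, so u = (cos -1.8°, sin -1.8°) = (0.9995, -0.03141) and n = (−sin -1.8°, cos -1.8°) = (0.03141, 0.9995). F is at the origin and Q lies 60.1 along u from F, so Q = 60.1·u = (60.07, -1.888). Tangency of A1 to both parallel lines with radius 20.0 puts P and U at F ± 20.0·n: P = (0.6282, 19.99), U = (-0.6282, -19.99). Equal radii place S and J the same way about Q: S = Q + 20.0·n = (60.70, 18.10), J = Q − 20.0·n = (59.44, -21.88). Then |FJ| = |J − F| = 63.34.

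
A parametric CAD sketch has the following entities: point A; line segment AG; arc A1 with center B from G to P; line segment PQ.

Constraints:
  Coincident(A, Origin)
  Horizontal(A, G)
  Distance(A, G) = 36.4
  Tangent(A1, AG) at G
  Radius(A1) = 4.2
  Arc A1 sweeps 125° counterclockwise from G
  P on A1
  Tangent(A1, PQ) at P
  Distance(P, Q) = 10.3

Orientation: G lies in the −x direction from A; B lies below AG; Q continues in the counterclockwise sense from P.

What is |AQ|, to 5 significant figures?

37.119

A is at the origin; A and G share the same y with |AG| = 36.4 and G on the −x side, so G = (-36.400, 0.0000). Since A1 is tangent to AG there, BG ⟂ AG, so B = G + (0, -4.2) = (-36.400, -4.2000). On A1, G sits at bearing 90° from B; a 125° counterclockwise sweep puts P at bearing 215°, so P = B + 4.2·(cos 215°, sin 215°) = (-39.840, -6.6090). Tangency of A1 to PQ means the radius BP is perpendicular to PQ, so PQ runs along (−sin 215°, cos 215°); with |PQ| = 10.3, Q = (-33.933, -15.046). Then |AQ| = |Q − A| = 37.119.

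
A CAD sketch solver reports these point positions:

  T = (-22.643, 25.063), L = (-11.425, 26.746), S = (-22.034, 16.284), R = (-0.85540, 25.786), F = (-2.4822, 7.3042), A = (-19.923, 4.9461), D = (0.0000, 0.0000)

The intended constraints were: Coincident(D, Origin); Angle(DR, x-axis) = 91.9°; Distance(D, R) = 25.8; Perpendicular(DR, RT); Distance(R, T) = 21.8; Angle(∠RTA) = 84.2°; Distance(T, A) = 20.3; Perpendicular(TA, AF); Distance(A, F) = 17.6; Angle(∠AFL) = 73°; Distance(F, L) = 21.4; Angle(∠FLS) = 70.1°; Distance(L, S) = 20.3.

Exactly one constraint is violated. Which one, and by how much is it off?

Distance(L, S) = 20.3 — off by 5.40.

D = (0.00, 0.00) ✓; DR at 91.90° ✓; |DR| = 25.80 ✓; ∠(DR, RT) = 90.00° ✓; |RT| = 21.80 ✓; ∠RTA = 84.20° ✓; |TA| = 20.30 ✓; ∠(TA, AF) = 90.00° ✓; |AF| = 17.60 ✓; ∠AFL = 73.00° ✓; |FL| = 21.40 ✓; ∠FLS = 70.10° ✓; |LS| = 14.90 ✗.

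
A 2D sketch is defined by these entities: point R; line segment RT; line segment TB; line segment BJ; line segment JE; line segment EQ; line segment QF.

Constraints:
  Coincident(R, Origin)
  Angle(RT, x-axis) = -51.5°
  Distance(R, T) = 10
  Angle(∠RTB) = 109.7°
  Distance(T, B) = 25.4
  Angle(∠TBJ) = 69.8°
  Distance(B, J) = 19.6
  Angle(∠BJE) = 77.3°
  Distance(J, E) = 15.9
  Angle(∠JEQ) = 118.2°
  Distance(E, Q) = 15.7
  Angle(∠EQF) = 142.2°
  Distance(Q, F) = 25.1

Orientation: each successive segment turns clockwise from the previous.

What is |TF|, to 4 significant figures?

33.89

R is at the origin; RT runs at -51.5° with length 10.0, so T = (6.225, -7.826). ∠RTB = 109.7° gives TB at -121.8° from the x-axis; with |TB| = 25.4, B = (-7.160, -29.41). ∠TBJ = 69.8° gives BJ at 128.0° from the x-axis; with |BJ| = 19.6, J = (-19.23, -13.97). ∠BJE = 77.3° gives JE at 25.30° from the x-axis; with |JE| = 15.9, E = (-4.852, -7.173). ∠JEQ = 118.2° gives EQ at -36.50° from the x-axis; with |EQ| = 15.7, Q = (7.769, -16.51). ∠EQF = 142.2° gives QF at -74.30° from the x-axis; with |QF| = 25.1, F = (14.56, -40.68). Then |TF| = |F − T| = 33.89.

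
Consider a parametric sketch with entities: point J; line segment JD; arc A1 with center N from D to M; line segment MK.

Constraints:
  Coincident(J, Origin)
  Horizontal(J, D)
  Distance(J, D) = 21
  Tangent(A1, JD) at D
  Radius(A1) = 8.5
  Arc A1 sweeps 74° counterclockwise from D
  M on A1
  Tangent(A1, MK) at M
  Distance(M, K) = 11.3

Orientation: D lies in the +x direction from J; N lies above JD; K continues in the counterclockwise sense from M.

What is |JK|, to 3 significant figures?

36.5

J is at the origin; JD is horizontal with |JD| = 21.0 and D on the +x side, so D = (21.0, 0.00). Tangency of A1 to JD means the radius ND is perpendicular to JD, so N = D + (0, 8.5) = (21.0, 8.50). On A1, D sits at bearing -90° from N; a 74° counterclockwise sweep puts M at bearing -16°, so M = N + 8.5·(cos -16°, sin -16°) = (29.2, 6.16). Since A1 is tangent to MK there, NM ⟂ MK, so MK runs along (−sin -16°, cos -16°); with |MK| = 11.3, K = (32.3, 17.0). Then |JK| = |K − J| = 36.5.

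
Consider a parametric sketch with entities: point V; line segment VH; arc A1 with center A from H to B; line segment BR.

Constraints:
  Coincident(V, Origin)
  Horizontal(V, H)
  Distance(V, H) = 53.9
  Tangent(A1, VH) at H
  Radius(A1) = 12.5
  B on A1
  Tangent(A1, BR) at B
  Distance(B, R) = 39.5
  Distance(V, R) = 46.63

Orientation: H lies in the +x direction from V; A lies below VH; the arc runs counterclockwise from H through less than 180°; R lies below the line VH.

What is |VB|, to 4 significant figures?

43.53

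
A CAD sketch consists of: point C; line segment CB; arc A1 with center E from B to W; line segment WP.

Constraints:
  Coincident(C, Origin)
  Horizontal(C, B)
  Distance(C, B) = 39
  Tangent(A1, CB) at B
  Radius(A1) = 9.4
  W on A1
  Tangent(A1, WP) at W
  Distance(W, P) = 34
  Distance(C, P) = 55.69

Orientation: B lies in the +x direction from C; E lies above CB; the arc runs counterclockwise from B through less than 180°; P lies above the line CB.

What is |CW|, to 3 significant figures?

49.4

C is at the origin; CB is horizontal with |CB| = 39.0 and B on the +x side, so B = (39.0, 0.00). Since A1 is tangent to CB there, EB ⟂ CB, so E = B + (0, 9.4) = (39.0, 9.40). Since EW ⟂ WP (tangency), |EP| = √(9.4² + 34.0²) = 35.3 regardless of where W sits on A1. So P lies on both circle(C, 55.69) and circle(E, 35.3); the above-CB intersection is P = (33.8, 44.3). W is the foot of the tangent from P: W = (47.6, 13.2).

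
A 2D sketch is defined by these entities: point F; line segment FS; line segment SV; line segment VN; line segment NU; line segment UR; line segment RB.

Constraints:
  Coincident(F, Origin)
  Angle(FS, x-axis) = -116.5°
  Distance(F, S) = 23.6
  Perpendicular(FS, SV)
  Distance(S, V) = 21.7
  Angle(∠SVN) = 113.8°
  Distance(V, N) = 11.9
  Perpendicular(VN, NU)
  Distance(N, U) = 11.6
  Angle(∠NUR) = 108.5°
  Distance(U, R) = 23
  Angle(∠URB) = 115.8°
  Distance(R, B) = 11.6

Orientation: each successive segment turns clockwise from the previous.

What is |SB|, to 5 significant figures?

13.092

∠NUR = 108.5° gives UR at -74.200° from the x-axis; with |UR| = 23.0, R = (-11.540, -22.229). ∠URB = 115.8° gives RB at -138.40° from the x-axis; with |RB| = 11.6, B = (-20.215, -29.930). Then |SB| = |B − S| = 13.092.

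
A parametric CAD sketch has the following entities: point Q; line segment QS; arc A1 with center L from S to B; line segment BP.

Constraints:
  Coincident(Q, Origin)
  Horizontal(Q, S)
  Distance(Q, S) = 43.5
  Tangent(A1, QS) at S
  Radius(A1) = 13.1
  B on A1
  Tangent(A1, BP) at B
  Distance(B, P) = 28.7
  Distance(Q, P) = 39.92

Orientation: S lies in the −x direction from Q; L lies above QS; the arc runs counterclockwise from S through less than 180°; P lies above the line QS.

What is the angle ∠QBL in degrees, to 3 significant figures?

171°

Checks: |LB| = 13.10 ✓; ∠(LB, BP) = 90.00° ✓; |BP| = 28.70 ✓; |QP| = 39.92 ✓.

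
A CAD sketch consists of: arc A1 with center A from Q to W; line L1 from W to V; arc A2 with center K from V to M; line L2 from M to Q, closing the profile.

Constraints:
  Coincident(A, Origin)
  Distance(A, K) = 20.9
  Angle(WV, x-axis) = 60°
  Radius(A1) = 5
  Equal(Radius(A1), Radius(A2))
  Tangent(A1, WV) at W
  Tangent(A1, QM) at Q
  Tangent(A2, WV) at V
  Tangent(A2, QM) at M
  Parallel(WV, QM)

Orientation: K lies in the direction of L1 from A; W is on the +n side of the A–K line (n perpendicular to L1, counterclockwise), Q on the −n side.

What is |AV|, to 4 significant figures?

21.49

Tangency of A1 to both parallel lines with radius 5.0 puts W and Q at A ± 5.0·n: W = (-4.330, 2.500), Q = (4.330, -2.500). Equal radii place V and M the same way about K: V = K + 5.0·n = (6.120, 20.60), M = K − 5.0·n = (14.78, 15.60). Then |AV| = |V − A| = 21.49.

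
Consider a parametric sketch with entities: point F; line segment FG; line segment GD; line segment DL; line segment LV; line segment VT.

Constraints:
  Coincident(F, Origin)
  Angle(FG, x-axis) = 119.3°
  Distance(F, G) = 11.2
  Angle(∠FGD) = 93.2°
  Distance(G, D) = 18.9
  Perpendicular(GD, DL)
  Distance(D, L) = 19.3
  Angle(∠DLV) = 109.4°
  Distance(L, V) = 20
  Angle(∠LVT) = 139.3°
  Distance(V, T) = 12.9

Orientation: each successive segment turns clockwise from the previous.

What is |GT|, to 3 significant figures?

24.4

∠DLV = 109.4° gives LV at -128° from the x-axis; with |LV| = 20.0, V = (8.49, -12.1). ∠LVT = 139.3° gives VT at -169° from the x-axis; with |VT| = 12.9, T = (-4.17, -14.6). Then |GT| = |T − G| = 24.4.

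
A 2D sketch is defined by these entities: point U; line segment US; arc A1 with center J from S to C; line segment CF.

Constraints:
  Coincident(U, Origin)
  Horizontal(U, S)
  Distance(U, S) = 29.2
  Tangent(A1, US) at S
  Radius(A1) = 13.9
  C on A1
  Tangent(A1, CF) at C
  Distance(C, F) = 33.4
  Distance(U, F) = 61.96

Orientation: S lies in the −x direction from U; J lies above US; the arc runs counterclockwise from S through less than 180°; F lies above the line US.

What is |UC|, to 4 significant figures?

28.58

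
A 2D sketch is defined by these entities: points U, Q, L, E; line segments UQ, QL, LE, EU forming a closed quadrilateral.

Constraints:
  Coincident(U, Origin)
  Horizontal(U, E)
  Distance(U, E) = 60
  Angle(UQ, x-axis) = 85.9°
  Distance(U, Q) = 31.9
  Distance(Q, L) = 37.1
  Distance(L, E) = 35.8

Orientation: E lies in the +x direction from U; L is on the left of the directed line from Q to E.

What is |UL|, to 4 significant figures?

48.95

U is at the origin; U and E share the same y with |UE| = 60.0 and E in +x, so E = (60.0, 0). UQ runs at 85.9° with |UQ| = 31.9, so Q = (2.281, 31.82). L is determined by |QL| = 37.1 and |LE| = 35.8 together: it lies at the intersection of circle(Q, 37.1) and circle(E, 35.8). With |QE| = 65.91, the foot of the radical line on QE is 33.67 from Q and the perpendicular offset is √(37.1² − 33.67²) = 15.57. Taking the left-of-QE solution: L = (39.29, 29.20).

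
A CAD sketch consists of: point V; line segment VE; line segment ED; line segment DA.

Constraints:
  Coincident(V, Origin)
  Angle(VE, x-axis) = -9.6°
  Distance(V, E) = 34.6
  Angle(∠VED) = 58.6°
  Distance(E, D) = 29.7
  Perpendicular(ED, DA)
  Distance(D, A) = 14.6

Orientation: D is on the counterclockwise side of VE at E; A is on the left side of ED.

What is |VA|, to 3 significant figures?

19.0

∠VED = 58.6°, so ED runs at -9.6° + (180° − 58.6°) = 112° from the x-axis; with |ED| = 29.7, D = E + 29.7·(cos 112°, sin 112°) = (23.1, 21.8). The perpendicularity gives DA at right angles to ED; with |DA| = 14.6 on the left of ED, A = D + 14.6·(-0.928, -0.371) = (9.53, 16.4). Then |VA| = |A − V| = 19.0.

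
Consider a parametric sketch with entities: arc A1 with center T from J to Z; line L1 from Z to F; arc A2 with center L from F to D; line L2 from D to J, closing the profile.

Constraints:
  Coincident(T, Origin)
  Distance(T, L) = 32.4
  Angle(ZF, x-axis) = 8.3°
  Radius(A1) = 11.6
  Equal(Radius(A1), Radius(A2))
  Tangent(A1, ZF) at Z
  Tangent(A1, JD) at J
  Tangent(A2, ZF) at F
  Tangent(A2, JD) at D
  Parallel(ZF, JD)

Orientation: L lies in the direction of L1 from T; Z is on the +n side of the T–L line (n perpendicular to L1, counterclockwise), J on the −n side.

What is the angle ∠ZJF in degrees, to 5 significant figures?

54.395°

Tangency of A1 to both parallel lines with radius 11.6 puts Z and J at T ± 11.6·n: Z = (-1.6745, 11.478), J = (1.6745, -11.478). Equal radii place F and D the same way about L: F = L + 11.6·n = (30.386, 16.156), D = L − 11.6·n = (33.735, -6.8014). Then cos ∠ZJF = JZ·JF / (|JZ||JF|), giving 54.395°.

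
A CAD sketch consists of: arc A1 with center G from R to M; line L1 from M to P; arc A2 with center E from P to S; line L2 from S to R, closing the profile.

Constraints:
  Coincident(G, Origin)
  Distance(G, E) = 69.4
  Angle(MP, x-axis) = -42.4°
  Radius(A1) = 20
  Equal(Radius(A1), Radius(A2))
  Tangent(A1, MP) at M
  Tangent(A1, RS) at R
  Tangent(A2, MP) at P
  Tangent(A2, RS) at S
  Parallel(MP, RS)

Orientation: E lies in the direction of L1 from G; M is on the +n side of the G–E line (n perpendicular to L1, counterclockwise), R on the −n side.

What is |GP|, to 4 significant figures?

72.22

The slot axis is L1's direction at -42.4°, so u = (cos -42.4°, sin -42.4°) = (0.7385, -0.6743) and n = (−sin -42.4°, cos -42.4°) = (0.6743, 0.7385). G is at the origin and E lies 69.4 along u from G, so E = 69.4·u = (51.25, -46.80). Tangency of A1 to both parallel lines with radius 20.0 puts M and R at G ± 20.0·n: M = (13.49, 14.77), R = (-13.49, -14.77). Equal radii place P and S the same way about E: P = E + 20.0·n = (64.73, -32.03), S = E − 20.0·n = (37.76, -61.57). Then |GP| = |P − G| = 72.22.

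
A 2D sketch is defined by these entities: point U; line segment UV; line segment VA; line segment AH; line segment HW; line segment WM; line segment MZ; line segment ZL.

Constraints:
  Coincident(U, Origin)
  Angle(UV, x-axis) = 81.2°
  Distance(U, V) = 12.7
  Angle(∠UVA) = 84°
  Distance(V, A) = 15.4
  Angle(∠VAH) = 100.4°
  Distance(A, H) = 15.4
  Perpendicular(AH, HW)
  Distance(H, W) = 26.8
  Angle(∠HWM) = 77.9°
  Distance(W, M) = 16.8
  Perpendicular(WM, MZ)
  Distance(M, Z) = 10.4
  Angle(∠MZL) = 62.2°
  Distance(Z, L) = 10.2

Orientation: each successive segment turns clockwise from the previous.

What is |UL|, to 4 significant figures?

3.645

U is at the origin; UV runs at 81.2° with length 12.7, so V = (1.943, 12.55). ∠UVA = 84.0° gives VA at -14.80° from the x-axis; with |VA| = 15.4, A = (16.83, 8.617). ∠VAH = 100.4° gives AH at -94.40° from the x-axis; with |AH| = 15.4, H = (15.65, -6.738). AH is perpendicular to HW, so HW runs at 175.6°; with |HW| = 26.8, W = (-11.07, -4.682). ∠HWM = 77.9° gives WM at 73.50° from the x-axis; with |WM| = 16.8, M = (-6.299, 11.43). The perpendicularity gives MZ at right angles to WM, so MZ runs at -16.50°; with |MZ| = 10.4, Z = (3.673, 8.473). ∠MZL = 62.2° gives ZL at -134.3° from the x-axis; with |ZL| = 10.2, L = (-3.451, 1.172). Then |UL| = |L − U| = 3.645.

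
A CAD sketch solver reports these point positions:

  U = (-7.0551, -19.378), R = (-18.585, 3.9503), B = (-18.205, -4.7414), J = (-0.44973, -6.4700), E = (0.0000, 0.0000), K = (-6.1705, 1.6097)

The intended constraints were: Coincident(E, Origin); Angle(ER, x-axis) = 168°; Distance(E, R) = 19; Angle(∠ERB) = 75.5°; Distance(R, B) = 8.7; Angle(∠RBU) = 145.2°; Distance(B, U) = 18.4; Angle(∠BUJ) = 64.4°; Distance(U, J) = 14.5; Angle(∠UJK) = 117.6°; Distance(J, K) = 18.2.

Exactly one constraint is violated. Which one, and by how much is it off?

Distance(J, K) = 18.2 — off by 8.30.

E = (0.00, 0.00) ✓; ER at 168.0° ✓; |ER| = 19.00 ✓; ∠ERB = 75.50° ✓; |RB| = 8.700 ✓; ∠RBU = 145.2° ✓; |BU| = 18.40 ✓; ∠BUJ = 64.40° ✓; |UJ| = 14.50 ✓; ∠UJK = 117.6° ✓; |JK| = 9.900 ✗.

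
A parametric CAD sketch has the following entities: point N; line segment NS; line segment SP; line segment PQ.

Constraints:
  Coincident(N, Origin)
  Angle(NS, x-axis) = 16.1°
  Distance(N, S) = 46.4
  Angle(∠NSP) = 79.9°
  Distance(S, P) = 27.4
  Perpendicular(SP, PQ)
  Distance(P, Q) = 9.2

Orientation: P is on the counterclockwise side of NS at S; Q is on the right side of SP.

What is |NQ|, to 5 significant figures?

58.163

N is at the origin; NS runs at 16.1° with length 46.4, so S = 46.4·(cos 16.1°, sin 16.1°) = (44.580, 12.867). ∠NSP = 79.9°, so SP runs at 16.1° + (180° − 79.9°) = 116.20° from the x-axis; with |SP| = 27.4, P = S + 27.4·(cos 116.20°, sin 116.20°) = (32.483, 37.452). The perpendicularity gives PQ at right angles to SP; with |PQ| = 9.2 on the right of SP, Q = P + 9.2·(0.89726, 0.44151) = (40.738, 41.514). Then |NQ| = |Q − N| = 58.163.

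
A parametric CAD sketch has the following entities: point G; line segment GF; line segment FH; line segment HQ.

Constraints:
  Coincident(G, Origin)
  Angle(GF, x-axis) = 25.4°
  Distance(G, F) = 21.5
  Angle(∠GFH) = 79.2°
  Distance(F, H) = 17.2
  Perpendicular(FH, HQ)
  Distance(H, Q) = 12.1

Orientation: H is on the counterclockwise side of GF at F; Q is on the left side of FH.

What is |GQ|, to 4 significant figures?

15.96

G is at the origin; GF runs at 25.4° with length 21.5, so F = 21.5·(cos 25.4°, sin 25.4°) = (19.42, 9.222). ∠GFH = 79.2°, so FH runs at 25.4° + (180° − 79.2°) = 126.2° from the x-axis; with |FH| = 17.2, H = F + 17.2·(cos 126.2°, sin 126.2°) = (9.263, 23.10). FH ⟂ HQ; with |HQ| = 12.1 on the left of FH, Q = H + 12.1·(-0.8070, -0.5906) = (-0.5009, 15.96). Then |GQ| = |Q − G| = 15.96.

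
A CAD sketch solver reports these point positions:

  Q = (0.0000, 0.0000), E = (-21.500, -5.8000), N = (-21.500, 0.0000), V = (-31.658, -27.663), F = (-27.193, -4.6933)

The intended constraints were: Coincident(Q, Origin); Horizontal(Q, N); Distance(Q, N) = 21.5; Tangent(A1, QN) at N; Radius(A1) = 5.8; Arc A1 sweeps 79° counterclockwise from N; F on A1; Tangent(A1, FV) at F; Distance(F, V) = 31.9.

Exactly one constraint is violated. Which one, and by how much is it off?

Distance(F, V) = 31.9 — off by 8.50.

Q = (0.00, 0.00) ✓; Q.y = 0.00, N.y = 0.00 ✓; |QN| = 21.50 ✓; ∠(EN, NQ) = 90.00° ✓; |EN| = 5.800 ✓; bearing(E→F) − bearing(E→N) = 79.00° ✓; |EF| = 5.800 ✓; ∠(EF, FV) = 90.00° ✓; |FV| = 23.40 ✗.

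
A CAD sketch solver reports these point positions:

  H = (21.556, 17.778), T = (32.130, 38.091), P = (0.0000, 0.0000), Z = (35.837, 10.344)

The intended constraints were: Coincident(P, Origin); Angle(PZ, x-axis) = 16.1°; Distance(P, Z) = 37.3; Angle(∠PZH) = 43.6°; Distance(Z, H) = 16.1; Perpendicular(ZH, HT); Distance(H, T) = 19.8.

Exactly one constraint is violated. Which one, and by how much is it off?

Distance(H, T) = 19.8 — off by 3.10.

P = (0.00, 0.00) ✓; PZ at 16.10° ✓; |PZ| = 37.30 ✓; ∠PZH = 43.60° ✓; |ZH| = 16.10 ✓; ∠(ZH, HT) = 90.00° ✓; |HT| = 22.90 ✗.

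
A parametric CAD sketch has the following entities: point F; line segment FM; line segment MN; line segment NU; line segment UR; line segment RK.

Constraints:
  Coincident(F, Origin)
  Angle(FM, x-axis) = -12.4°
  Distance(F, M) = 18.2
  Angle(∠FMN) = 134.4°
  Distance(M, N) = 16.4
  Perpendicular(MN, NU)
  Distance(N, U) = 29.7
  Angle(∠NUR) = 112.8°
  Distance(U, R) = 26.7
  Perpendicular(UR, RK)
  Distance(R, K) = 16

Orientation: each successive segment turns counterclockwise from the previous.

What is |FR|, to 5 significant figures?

27.418

F is at the origin; FM runs at -12.4° with length 18.2, so M = (17.775, -3.9082). ∠FMN = 134.4° gives MN at 33.200° from the x-axis; with |MN| = 16.4, N = (31.498, 5.0719). MN ⟂ NU, so NU runs at 123.20°; with |NU| = 29.7, U = (15.236, 29.924). ∠NUR = 112.8° gives UR at -169.60° from the x-axis; with |UR| = 26.7, R = (-11.026, 25.104). Then |FR| = |R − F| = 27.418.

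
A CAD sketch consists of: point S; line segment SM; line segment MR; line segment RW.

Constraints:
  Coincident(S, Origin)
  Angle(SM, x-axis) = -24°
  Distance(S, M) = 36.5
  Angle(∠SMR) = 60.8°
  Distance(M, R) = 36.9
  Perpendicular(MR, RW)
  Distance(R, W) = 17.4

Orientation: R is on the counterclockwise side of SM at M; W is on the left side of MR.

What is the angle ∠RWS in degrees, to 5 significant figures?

127.14°

S is at the origin; SM runs at -24.0° with length 36.5, so M = 36.5·(cos -24.0°, sin -24.0°) = (33.344, -14.846). ∠SMR = 60.8°, so MR runs at -24.0° + (180° − 60.8°) = 95.200° from the x-axis; with |MR| = 36.9, R = M + 36.9·(cos 95.200°, sin 95.200°) = (30.000, 21.902). The perpendicularity gives RW at right angles to MR; with |RW| = 17.4 on the left of MR, W = R + 17.4·(-0.99588, -0.090633) = (12.672, 20.325). Then cos ∠RWS = WR·WS / (|WR||WS|), giving 127.14°.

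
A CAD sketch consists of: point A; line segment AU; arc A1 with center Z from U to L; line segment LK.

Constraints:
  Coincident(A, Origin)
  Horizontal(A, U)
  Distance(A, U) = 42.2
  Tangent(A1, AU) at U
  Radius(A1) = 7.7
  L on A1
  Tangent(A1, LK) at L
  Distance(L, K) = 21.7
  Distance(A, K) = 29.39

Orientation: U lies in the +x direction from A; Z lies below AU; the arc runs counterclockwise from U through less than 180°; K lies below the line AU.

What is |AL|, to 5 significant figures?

36.445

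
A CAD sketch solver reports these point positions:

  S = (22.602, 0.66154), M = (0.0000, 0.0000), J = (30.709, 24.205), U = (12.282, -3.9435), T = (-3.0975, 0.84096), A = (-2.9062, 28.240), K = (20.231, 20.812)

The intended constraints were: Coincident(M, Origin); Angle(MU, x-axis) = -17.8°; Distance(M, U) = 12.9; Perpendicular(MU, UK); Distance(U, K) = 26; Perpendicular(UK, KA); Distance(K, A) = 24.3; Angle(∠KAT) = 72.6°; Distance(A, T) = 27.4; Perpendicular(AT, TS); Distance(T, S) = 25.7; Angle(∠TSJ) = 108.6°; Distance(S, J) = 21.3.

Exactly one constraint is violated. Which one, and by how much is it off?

Distance(S, J) = 21.3 — off by 3.60.

M = (0.00, 0.00) ✓; MU at -17.80° ✓; |MU| = 12.90 ✓; ∠(MU, UK) = 90.00° ✓; |UK| = 26.00 ✓; ∠(UK, KA) = 90.00° ✓; |KA| = 24.30 ✓; ∠KAT = 72.60° ✓; |AT| = 27.40 ✓; ∠(AT, TS) = 90.00° ✓; |TS| = 25.70 ✓; ∠TSJ = 108.6° ✓; |SJ| = 24.90 ✗.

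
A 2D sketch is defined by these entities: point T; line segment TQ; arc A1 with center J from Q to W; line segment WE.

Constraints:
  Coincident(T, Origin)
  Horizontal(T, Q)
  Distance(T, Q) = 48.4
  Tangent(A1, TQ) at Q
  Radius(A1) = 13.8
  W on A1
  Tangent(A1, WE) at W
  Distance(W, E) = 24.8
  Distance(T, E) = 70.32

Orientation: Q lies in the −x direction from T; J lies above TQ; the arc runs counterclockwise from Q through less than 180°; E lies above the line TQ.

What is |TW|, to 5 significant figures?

45.821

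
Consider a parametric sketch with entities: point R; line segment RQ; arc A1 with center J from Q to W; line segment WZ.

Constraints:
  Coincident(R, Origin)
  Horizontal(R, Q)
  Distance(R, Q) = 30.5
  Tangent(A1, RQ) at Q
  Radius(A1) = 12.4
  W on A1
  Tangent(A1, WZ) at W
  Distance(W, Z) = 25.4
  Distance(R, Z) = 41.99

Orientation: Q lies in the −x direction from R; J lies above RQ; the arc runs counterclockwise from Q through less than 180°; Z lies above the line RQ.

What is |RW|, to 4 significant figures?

21.97

R is at the origin; RQ is horizontal with |RQ| = 30.5 and Q on the −x side, so Q = (-30.50, 0.000). A1 meets RQ tangentially, so JQ is at right angles to RQ, so J = Q + (0, 12.4) = (-30.50, 12.40). Since JW ⟂ WZ (tangency), |JZ| = √(12.4² + 25.4²) = 28.27 regardless of where W sits on A1. So Z lies on both circle(R, 41.99) and circle(J, 28.27); the above-RQ intersection is Z = (-18.19, 37.84). W is the foot of the tangent from Z: W = (-18.10, 12.44).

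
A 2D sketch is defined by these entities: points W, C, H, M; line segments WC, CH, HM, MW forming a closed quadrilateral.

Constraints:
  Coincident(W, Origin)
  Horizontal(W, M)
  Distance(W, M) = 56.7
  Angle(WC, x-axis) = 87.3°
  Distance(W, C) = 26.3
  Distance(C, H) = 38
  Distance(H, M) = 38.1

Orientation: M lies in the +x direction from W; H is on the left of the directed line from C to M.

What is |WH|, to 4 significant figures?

51.07

W is at the origin; WM is horizontal with |WM| = 56.7 and M in +x, so M = (56.7, 0). WC runs at 87.3° with |WC| = 26.3, so C = (1.239, 26.27). H is determined by |CH| = 38.0 and |HM| = 38.1 together: it lies at the intersection of circle(C, 38.0) and circle(M, 38.1). With |CM| = 61.37, the foot of the radical line on CM is 30.62 from C and the perpendicular offset is √(38.0² − 30.62²) = 22.50. Taking the left-of-CM solution: H = (38.55, 33.50).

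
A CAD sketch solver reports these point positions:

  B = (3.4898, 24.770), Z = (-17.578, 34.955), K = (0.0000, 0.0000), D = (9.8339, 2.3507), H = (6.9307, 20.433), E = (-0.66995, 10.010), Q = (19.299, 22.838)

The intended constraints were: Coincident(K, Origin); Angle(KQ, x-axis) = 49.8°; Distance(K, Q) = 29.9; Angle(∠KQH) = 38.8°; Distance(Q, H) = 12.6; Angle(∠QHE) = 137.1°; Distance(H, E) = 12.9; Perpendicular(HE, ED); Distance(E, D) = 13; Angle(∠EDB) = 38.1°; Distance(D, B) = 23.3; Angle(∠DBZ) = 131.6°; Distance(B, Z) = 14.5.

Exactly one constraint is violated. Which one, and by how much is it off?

Distance(B, Z) = 14.5 — off by 8.90.

K = (0.00, 0.00) ✓; KQ at 49.80° ✓; |KQ| = 29.90 ✓; ∠KQH = 38.80° ✓; |QH| = 12.60 ✓; ∠QHE = 137.1° ✓; |HE| = 12.90 ✓; ∠(HE, ED) = 90.00° ✓; |ED| = 13.00 ✓; ∠EDB = 38.10° ✓; |DB| = 23.30 ✓; ∠DBZ = 131.6° ✓; |BZ| = 23.40 ✗.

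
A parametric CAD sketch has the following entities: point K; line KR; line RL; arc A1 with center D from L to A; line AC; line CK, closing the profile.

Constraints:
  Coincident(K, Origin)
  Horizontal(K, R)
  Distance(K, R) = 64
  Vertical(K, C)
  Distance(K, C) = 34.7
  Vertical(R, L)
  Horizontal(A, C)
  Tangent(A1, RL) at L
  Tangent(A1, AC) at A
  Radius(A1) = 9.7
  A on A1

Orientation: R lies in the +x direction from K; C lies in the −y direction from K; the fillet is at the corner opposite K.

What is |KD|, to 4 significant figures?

59.78

KC is vertical with |KC| = 34.7 and C on the −y side, so C = (0.000, -34.70). The virtual corner opposite K is at (64.00, -34.70). The tangent condition forces DL to be normal to RL and since A1 is tangent to AC there, DA ⟂ AC, with radius 9.7, so the center D sits 9.7 in from both sides at D = (54.30, -25.00). Then |KD| = |D − K| = 59.78.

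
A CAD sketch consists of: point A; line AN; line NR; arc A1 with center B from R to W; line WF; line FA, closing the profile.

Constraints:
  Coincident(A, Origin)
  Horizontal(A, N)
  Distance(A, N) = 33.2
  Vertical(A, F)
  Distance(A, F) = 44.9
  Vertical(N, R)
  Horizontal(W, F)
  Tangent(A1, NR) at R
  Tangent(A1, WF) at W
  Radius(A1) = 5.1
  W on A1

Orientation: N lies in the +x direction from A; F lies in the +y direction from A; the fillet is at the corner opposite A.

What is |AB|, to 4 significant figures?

48.72

A is at the origin; A and N share the same y with |AN| = 33.2 and N on the +x side, so N = (33.20, 0.000). A and F share the same x with |AF| = 44.9 and F on the +y side, so F = (0.000, 44.90). The virtual corner opposite A is at (33.20, 44.90). Tangency of A1 to NR means the radius BR is perpendicular to NR and the tangent condition forces BW to be normal to WF, with radius 5.1, so the center B sits 5.1 in from both sides at B = (28.10, 39.80). Then |AB| = |B − A| = 48.72.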